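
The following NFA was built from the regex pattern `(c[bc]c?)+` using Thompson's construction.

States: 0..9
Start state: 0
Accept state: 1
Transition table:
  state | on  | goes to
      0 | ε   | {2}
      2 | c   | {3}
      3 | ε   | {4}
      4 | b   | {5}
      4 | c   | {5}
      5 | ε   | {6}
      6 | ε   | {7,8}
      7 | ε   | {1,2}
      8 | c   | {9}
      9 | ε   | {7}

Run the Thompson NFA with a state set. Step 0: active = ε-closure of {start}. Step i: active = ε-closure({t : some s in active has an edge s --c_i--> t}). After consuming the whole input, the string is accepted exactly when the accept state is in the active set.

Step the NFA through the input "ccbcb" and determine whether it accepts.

Answer: REJECT

Trace:
start: ε-closure({0}) = {0,2}
'c' @ 1: {3,4}
'c' @ 2: {1,2,5,6,7,8}  [accepting]
'b' @ 3: {}  — dead — no transitions
rest 'cb' ignored (set empty)
final: {}; accept 1 not in set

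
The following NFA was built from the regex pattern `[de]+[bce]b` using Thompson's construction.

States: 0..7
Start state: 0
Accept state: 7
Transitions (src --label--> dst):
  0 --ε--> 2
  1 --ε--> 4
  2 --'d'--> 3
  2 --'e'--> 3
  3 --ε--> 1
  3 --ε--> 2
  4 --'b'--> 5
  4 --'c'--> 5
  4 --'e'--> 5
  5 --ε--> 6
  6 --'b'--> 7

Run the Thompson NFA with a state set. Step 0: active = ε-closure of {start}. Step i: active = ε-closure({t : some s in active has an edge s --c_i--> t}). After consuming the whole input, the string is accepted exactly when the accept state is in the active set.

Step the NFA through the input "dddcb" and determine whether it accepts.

S₀ = ε-closure({0}) = {0,2}
'd' @ 1: {1,2,3,4}
'd' @ 2: {1,2,3,4}
'd' @ 3: {1,2,3,4}
'c' @ 4: {5,6}
'b' @ 5: {7}  (accept∈set)
after full input: {7}  (accept=7 in)

Answer: ACCEPT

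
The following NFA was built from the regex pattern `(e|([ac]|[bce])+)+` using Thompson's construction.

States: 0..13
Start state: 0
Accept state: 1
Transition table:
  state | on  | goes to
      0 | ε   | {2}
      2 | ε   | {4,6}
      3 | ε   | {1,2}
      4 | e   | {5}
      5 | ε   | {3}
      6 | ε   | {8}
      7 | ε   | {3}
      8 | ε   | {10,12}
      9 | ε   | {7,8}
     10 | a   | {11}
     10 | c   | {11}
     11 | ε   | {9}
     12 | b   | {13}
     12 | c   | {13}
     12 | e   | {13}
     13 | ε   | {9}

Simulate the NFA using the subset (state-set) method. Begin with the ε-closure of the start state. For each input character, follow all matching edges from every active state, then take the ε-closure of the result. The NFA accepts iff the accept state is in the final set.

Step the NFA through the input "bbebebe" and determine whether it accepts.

Answer: ACCEPT

Steps:
start: ε-closure({0}) = {0,2,4,6,8,10,12}
'b' @ 1: {1,2,3,4,6,7,8,9,10,12,13}  ✓accept
'b' @ 2: {1,2,3,4,6,7,8,9,10,12,13}  ✓accept
'e' @ 3: {1,2,3,4,5,6,7,8,9,10,12,13}  ✓accept
'b' @ 4: {1,2,3,4,6,7,8,9,10,12,13}  ✓accept
'e' @ 5: {1,2,3,4,5,6,7,8,9,10,12,13}  ✓accept
'b' @ 6: {1,2,3,4,6,7,8,9,10,12,13}  ✓accept
'e' @ 7: {1,2,3,4,5,6,7,8,9,10,12,13}  ✓accept
after full input: {1,2,3,4,5,6,7,8,9,10,12,13}  (accept=1 in)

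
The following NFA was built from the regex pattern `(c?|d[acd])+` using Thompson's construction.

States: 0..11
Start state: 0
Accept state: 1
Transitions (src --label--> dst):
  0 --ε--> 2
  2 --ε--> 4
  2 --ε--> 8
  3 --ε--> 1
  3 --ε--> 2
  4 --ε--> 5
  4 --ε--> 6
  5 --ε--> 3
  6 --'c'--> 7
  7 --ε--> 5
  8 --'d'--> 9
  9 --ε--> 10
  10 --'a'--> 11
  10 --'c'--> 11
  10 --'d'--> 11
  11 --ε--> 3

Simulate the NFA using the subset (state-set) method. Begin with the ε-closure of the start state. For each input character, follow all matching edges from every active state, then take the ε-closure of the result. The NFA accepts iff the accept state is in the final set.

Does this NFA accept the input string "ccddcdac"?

Answer: ACCEPT

Trace:
start: ε-closure({0}) = {0,1,2,3,4,5,6,8}
'c' @ 1: {1,2,3,4,5,6,7,8}  ✓accept
'c' @ 2: {1,2,3,4,5,6,7,8}  ✓accept
'd' @ 3: {9,10}
'd' @ 4: {1,2,3,4,5,6,8,11}  ✓accept
'c' @ 5: {1,2,3,4,5,6,7,8}  ✓accept
'd' @ 6: {9,10}
'a' @ 7: {1,2,3,4,5,6,8,11}  ✓accept
'c' @ 8: {1,2,3,4,5,6,7,8}  ✓accept
after full input: {1,2,3,4,5,6,7,8}  (accept=1 in)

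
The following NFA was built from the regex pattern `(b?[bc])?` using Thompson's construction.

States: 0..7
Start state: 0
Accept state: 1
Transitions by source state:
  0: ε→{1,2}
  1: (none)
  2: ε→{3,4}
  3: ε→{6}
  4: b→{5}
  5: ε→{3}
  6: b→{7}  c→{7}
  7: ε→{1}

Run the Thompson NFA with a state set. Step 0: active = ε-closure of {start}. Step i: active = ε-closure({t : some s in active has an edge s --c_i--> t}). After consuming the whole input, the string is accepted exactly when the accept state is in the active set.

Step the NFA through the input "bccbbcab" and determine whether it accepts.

Answer: REJECT

Trace:
initial (ε-close {0}): {0,1,2,3,4,6}
'b' @ 1: {1,3,5,6,7}  ✓accept
'c' @ 2: {1,7}  ✓accept
'c' @ 3: {}  — state set empty
rest 'bbcab' ignored (set empty)
after full input: {}  (accept=1 not in)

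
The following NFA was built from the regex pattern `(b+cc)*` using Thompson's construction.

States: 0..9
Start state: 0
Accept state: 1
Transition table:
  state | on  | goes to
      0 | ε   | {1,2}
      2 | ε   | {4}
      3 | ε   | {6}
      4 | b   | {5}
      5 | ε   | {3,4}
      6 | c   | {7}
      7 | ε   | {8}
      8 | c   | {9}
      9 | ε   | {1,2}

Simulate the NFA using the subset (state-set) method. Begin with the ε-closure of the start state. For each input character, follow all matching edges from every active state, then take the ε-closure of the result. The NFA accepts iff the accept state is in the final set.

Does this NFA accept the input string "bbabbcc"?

Answer: REJECT

Steps:
initial (ε-close {0}): {0,1,2,4}
'b' @ 1: {3,4,5,6}
'b' @ 2: {3,4,5,6}
'a' @ 3: {}  — state set empty
rest 'bbcc' ignored (set empty)
final: {}; accept 1 not in set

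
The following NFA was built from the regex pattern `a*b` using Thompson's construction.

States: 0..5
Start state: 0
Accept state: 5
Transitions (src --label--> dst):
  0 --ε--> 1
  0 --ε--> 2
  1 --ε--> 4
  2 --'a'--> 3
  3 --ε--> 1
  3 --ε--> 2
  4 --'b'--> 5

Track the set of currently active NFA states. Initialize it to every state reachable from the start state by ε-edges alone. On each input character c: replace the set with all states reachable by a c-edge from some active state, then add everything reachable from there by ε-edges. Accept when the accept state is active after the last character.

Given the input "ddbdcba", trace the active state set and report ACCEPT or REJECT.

Answer: REJECT

Derivation:
start: ε-closure({0}) = {0,1,2,4}
'd' @ 1: {}  — no active states
rest 'dbdcba' ignored (set empty)
final: {}; accept 5 not in set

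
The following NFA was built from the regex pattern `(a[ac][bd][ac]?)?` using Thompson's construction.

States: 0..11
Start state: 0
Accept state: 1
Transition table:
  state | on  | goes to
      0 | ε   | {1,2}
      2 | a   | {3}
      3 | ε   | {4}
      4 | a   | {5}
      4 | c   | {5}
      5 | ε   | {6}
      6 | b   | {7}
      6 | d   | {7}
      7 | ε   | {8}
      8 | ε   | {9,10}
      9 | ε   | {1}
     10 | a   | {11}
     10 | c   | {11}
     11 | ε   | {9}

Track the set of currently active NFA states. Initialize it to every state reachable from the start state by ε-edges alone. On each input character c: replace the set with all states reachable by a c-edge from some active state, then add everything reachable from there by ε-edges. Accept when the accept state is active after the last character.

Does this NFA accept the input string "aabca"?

Answer: REJECT

Trace:
start: ε-closure({0}) = {0,1,2}
'a' @ 1: {3,4}
'a' @ 2: {5,6}
'b' @ 3: {1,7,8,9,10}  (accept∈set)
'c' @ 4: {1,9,11}  (accept∈set)
'a' @ 5: {}  — no active states
final: {}; accept 1 not in set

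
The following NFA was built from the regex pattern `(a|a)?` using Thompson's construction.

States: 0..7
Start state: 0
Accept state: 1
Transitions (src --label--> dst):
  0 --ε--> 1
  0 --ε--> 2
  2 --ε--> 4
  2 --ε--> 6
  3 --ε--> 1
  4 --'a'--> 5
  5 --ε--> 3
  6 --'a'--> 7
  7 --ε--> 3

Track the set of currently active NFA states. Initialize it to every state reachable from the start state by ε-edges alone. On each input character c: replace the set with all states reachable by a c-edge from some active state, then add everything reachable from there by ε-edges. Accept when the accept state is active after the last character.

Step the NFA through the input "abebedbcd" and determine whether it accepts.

initial (ε-close {0}): {0,1,2,4,6}
'a' @ 1: {1,3,5,7}  ✓accept
'b' @ 2: {}  — dead — no transitions
rest 'ebedbcd' ignored (set empty)
after full input: {}  (accept=1 not in)

Answer: REJECT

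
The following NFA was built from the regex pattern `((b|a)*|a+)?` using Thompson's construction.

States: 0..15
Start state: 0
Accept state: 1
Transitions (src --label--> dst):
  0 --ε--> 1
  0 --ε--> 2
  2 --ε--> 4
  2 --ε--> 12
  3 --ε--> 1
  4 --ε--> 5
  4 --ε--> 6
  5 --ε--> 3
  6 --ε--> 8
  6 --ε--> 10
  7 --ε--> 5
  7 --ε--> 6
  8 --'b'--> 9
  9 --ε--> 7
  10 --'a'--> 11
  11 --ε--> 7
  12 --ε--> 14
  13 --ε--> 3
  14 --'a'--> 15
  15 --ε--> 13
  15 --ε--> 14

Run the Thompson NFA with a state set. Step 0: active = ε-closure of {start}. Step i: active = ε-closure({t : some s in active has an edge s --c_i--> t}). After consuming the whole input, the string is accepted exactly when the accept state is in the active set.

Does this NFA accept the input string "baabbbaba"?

Answer: ACCEPT

Trace:
start: ε-closure({0}) = {0,1,2,3,4,5,6,8,10,12,14}
'b' @ 1: {1,3,5,6,7,8,9,10}  [accepting]
'a' @ 2: {1,3,5,6,7,8,10,11}  [accepting]
'a' @ 3: {1,3,5,6,7,8,10,11}  [accepting]
'b' @ 4: {1,3,5,6,7,8,9,10}  [accepting]
'b' @ 5: {1,3,5,6,7,8,9,10}  [accepting]
'b' @ 6: {1,3,5,6,7,8,9,10}  [accepting]
'a' @ 7: {1,3,5,6,7,8,10,11}  [accepting]
'b' @ 8: {1,3,5,6,7,8,9,10}  [accepting]
'a' @ 9: {1,3,5,6,7,8,10,11}  [accepting]
after full input: {1,3,5,6,7,8,10,11}  (accept=1 in)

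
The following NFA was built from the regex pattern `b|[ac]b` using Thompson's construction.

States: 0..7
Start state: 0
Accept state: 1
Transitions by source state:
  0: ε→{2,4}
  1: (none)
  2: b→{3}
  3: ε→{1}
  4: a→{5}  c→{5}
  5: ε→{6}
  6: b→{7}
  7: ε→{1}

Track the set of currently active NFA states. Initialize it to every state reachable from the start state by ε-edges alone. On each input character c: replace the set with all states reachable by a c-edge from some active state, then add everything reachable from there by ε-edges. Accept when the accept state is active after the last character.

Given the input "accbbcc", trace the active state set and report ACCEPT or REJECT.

initial (ε-close {0}): {0,2,4}
'a' @ 1: {5,6}
'c' @ 2: {}  — no active states
rest 'cbbcc' ignored (set empty)
final: {}; accept 1 not in set

Answer: REJECT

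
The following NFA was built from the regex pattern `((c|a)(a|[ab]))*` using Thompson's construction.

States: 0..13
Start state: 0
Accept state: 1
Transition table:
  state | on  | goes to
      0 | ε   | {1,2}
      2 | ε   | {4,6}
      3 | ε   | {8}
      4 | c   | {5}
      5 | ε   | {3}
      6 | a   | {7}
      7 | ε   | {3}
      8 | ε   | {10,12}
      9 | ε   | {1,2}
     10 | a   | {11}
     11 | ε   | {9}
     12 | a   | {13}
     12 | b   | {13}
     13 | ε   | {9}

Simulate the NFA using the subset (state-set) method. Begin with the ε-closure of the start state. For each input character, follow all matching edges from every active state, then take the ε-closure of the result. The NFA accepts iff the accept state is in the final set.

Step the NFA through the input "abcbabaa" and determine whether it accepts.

Answer: ACCEPT

Derivation:
S₀ = ε-closure({0}) = {0,1,2,4,6}
'a' @ 1: {3,7,8,10,12}
'b' @ 2: {1,2,4,6,9,13}  [accepting]
'c' @ 3: {3,5,8,10,12}
'b' @ 4: {1,2,4,6,9,13}  [accepting]
'a' @ 5: {3,7,8,10,12}
'b' @ 6: {1,2,4,6,9,13}  [accepting]
'a' @ 7: {3,7,8,10,12}
'a' @ 8: {1,2,4,6,9,11,13}  [accepting]
after full input: {1,2,4,6,9,11,13}  (accept=1 in)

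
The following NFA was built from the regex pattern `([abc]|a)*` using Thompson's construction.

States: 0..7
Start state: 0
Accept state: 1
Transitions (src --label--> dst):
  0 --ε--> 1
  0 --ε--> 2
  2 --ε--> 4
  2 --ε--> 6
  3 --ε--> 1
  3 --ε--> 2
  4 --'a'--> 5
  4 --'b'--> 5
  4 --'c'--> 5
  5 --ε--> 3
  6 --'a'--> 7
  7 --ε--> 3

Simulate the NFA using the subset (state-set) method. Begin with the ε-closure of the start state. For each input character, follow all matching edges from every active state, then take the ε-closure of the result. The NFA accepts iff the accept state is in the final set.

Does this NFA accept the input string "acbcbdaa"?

Answer: REJECT

Trace:
start: ε-closure({0}) = {0,1,2,4,6}
'a' @ 1: {1,2,3,4,5,6,7}  ✓accept
'c' @ 2: {1,2,3,4,5,6}  ✓accept
'b' @ 3: {1,2,3,4,5,6}  ✓accept
'c' @ 4: {1,2,3,4,5,6}  ✓accept
'b' @ 5: {1,2,3,4,5,6}  ✓accept
'd' @ 6: {}  — no active states
rest 'aa' ignored (set empty)
after full input: {}  (accept=1 not in)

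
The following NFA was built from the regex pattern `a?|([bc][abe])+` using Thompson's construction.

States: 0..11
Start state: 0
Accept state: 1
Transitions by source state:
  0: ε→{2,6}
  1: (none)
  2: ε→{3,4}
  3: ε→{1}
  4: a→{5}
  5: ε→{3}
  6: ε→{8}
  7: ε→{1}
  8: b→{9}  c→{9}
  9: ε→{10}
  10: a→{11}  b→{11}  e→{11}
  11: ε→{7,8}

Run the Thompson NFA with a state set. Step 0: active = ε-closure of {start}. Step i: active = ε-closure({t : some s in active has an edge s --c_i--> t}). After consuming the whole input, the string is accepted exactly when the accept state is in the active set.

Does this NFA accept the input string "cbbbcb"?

S₀ = ε-closure({0}) = {0,1,2,3,4,6,8}
'c' @ 1: {9,10}
'b' @ 2: {1,7,8,11}  ✓accept
'b' @ 3: {9,10}
'b' @ 4: {1,7,8,11}  ✓accept
'c' @ 5: {9,10}
'b' @ 6: {1,7,8,11}  ✓accept
after full input: {1,7,8,11}  (accept=1 in)

Answer: ACCEPT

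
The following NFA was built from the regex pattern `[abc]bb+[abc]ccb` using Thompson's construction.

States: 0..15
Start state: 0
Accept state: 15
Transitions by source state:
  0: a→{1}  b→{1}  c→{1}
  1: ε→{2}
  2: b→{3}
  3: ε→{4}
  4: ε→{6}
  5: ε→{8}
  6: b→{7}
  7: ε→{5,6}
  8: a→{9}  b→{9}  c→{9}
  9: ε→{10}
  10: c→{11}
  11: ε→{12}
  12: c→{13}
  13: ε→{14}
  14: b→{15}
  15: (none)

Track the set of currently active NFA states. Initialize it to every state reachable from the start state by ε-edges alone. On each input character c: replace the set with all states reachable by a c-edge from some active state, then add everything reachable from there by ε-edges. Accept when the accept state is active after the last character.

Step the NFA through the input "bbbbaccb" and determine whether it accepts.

S₀ = ε-closure({0}) = {0}
'b' @ 1: {1,2}
'b' @ 2: {3,4,6}
'b' @ 3: {5,6,7,8}
'b' @ 4: {5,6,7,8,9,10}
'a' @ 5: {9,10}
'c' @ 6: {11,12}
'c' @ 7: {13,14}
'b' @ 8: {15}  (accept∈set)
after full input: {15}  (accept=15 in)

Answer: ACCEPT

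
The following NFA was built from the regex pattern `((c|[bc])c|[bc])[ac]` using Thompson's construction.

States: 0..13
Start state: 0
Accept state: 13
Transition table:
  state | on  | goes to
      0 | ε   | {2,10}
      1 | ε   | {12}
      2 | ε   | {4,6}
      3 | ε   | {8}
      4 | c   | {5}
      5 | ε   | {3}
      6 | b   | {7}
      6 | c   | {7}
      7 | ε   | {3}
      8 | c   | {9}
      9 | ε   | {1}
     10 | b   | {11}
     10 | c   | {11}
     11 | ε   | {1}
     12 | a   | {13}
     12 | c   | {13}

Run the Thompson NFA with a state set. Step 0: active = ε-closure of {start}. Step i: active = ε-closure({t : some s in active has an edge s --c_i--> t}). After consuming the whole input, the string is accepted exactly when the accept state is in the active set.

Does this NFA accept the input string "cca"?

Answer: ACCEPT

Trace:
initial (ε-close {0}): {0,2,4,6,10}
'c' @ 1: {1,3,5,7,8,11,12}
'c' @ 2: {1,9,12,13}  (accept∈set)
'a' @ 3: {13}  (accept∈set)
end set {13} — state 13 in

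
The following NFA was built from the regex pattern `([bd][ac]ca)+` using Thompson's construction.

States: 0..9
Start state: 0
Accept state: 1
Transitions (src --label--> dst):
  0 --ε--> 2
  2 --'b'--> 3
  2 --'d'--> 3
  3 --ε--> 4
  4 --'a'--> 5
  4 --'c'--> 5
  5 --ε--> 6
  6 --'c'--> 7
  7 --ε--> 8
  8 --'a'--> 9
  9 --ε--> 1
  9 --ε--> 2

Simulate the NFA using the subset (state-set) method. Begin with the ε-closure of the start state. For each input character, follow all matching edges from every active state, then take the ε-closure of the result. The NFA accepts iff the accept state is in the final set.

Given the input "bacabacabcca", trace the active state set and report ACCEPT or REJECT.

Answer: ACCEPT

Trace:
start: ε-closure({0}) = {0,2}
'b' @ 1: {3,4}
'a' @ 2: {5,6}
'c' @ 3: {7,8}
'a' @ 4: {1,2,9}  [accepting]
'b' @ 5: {3,4}
'a' @ 6: {5,6}
'c' @ 7: {7,8}
'a' @ 8: {1,2,9}  [accepting]
'b' @ 9: {3,4}
'c' @ 10: {5,6}
'c' @ 11: {7,8}
'a' @ 12: {1,2,9}  [accepting]
after full input: {1,2,9}  (accept=1 in)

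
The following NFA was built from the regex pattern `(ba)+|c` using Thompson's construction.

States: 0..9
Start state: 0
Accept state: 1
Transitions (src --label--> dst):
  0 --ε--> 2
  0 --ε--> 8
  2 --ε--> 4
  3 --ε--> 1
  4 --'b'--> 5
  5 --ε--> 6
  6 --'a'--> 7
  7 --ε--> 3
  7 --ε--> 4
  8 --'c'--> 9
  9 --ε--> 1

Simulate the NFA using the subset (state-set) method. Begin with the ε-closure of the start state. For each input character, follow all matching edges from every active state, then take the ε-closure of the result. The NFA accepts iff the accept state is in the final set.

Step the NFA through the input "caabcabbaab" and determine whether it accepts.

start: ε-closure({0}) = {0,2,4,8}
'c' @ 1: {1,9}  (accept∈set)
'a' @ 2: {}  — no active states
rest 'abcabbaab' ignored (set empty)
after full input: {}  (accept=1 not in)

Answer: REJECT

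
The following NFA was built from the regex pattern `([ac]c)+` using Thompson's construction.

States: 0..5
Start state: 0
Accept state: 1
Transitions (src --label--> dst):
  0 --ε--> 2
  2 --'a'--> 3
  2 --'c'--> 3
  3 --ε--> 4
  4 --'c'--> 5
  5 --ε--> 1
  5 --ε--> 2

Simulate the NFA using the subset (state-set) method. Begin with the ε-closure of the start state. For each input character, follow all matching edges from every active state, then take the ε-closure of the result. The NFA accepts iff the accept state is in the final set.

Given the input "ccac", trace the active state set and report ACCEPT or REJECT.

S₀ = ε-closure({0}) = {0,2}
'c' @ 1: {3,4}
'c' @ 2: {1,2,5}  (accept∈set)
'a' @ 3: {3,4}
'c' @ 4: {1,2,5}  (accept∈set)
final: {1,2,5}; accept 1 in set

Answer: ACCEPT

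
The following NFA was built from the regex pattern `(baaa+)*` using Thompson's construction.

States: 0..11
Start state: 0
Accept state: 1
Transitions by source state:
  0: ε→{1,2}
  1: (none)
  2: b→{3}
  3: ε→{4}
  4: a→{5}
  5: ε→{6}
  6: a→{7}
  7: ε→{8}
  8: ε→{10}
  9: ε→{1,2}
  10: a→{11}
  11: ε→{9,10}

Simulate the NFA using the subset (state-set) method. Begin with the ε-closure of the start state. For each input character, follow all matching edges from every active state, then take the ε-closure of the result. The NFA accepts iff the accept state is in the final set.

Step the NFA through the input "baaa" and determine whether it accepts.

Answer: ACCEPT

Derivation:
S₀ = ε-closure({0}) = {0,1,2}
'b' @ 1: {3,4}
'a' @ 2: {5,6}
'a' @ 3: {7,8,10}
'a' @ 4: {1,2,9,10,11}  [accepting]
end set {1,2,9,10,11} — state 1 in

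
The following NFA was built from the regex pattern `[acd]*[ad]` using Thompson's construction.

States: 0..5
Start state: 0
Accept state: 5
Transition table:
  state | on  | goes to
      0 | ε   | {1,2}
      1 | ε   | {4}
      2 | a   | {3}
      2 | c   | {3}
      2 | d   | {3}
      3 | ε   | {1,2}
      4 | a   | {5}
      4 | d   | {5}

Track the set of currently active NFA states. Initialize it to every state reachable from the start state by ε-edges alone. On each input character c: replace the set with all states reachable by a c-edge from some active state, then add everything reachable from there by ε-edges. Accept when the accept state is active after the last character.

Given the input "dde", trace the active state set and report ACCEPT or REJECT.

Answer: REJECT

Trace:
initial (ε-close {0}): {0,1,2,4}
'd' @ 1: {1,2,3,4,5}  ✓accept
'd' @ 2: {1,2,3,4,5}  ✓accept
'e' @ 3: {}  — state set empty
final: {}; accept 5 not in set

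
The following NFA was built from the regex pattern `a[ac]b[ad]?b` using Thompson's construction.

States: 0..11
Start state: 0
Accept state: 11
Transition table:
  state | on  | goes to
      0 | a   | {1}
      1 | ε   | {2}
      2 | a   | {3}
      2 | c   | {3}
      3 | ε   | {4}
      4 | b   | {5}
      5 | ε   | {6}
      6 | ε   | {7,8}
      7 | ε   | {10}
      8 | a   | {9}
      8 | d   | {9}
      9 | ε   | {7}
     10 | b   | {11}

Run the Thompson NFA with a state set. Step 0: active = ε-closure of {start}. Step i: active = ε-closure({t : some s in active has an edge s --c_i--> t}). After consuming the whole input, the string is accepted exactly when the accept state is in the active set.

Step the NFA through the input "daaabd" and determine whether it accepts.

initial (ε-close {0}): {0}
'd' @ 1: {}  — state set empty
rest 'aaabd' ignored (set empty)
final: {}; accept 11 not in set

Answer: REJECT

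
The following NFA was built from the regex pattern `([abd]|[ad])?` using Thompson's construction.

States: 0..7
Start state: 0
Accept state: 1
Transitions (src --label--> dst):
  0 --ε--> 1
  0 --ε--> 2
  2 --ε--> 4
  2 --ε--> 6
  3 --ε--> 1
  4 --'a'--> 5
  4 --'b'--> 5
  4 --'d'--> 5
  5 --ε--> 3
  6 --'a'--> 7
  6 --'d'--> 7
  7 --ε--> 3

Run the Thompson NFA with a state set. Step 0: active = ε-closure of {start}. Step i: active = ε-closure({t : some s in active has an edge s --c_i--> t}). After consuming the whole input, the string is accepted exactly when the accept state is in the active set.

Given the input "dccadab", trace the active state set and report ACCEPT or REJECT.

Answer: REJECT

Derivation:
start: ε-closure({0}) = {0,1,2,4,6}
'd' @ 1: {1,3,5,7}  (accept∈set)
'c' @ 2: {}  — state set empty
rest 'cadab' ignored (set empty)
final: {}; accept 1 not in set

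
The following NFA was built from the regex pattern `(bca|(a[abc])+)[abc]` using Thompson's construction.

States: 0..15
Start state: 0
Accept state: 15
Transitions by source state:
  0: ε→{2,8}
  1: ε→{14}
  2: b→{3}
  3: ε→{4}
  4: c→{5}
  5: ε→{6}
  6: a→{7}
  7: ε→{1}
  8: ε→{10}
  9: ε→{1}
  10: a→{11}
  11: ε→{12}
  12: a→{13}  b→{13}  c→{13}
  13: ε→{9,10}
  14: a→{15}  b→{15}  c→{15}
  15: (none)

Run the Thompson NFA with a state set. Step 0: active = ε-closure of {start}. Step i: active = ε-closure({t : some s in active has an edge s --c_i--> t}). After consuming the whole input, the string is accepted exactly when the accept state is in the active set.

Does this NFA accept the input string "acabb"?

S₀ = ε-closure({0}) = {0,2,8,10}
'a' @ 1: {11,12}
'c' @ 2: {1,9,10,13,14}
'a' @ 3: {11,12,15}  ✓accept
'b' @ 4: {1,9,10,13,14}
'b' @ 5: {15}  ✓accept
end set {15} — state 15 in

Answer: ACCEPT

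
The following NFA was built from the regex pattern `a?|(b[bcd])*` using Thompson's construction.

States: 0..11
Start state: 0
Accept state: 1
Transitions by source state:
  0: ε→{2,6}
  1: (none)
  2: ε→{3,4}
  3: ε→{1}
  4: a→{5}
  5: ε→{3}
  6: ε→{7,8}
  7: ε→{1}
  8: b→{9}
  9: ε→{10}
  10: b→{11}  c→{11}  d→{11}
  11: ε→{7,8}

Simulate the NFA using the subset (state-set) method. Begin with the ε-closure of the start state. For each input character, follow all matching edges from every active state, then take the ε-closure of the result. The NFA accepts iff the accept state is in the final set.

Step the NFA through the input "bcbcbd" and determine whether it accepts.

initial (ε-close {0}): {0,1,2,3,4,6,7,8}
'b' @ 1: {9,10}
'c' @ 2: {1,7,8,11}  (accept∈set)
'b' @ 3: {9,10}
'c' @ 4: {1,7,8,11}  (accept∈set)
'b' @ 5: {9,10}
'd' @ 6: {1,7,8,11}  (accept∈set)
after full input: {1,7,8,11}  (accept=1 in)

Answer: ACCEPT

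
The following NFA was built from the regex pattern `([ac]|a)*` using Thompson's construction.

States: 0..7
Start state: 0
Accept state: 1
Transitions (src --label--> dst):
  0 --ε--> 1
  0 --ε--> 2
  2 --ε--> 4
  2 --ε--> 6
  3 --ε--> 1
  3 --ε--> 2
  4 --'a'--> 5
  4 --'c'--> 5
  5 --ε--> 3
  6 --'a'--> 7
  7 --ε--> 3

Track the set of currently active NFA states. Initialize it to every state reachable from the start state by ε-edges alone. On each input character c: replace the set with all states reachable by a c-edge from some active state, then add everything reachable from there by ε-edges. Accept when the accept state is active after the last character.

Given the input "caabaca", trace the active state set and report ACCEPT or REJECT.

Answer: REJECT

Trace:
initial (ε-close {0}): {0,1,2,4,6}
'c' @ 1: {1,2,3,4,5,6}  ✓accept
'a' @ 2: {1,2,3,4,5,6,7}  ✓accept
'a' @ 3: {1,2,3,4,5,6,7}  ✓accept
'b' @ 4: {}  — dead — no transitions
rest 'aca' ignored (set empty)
end set {} — state 1 not in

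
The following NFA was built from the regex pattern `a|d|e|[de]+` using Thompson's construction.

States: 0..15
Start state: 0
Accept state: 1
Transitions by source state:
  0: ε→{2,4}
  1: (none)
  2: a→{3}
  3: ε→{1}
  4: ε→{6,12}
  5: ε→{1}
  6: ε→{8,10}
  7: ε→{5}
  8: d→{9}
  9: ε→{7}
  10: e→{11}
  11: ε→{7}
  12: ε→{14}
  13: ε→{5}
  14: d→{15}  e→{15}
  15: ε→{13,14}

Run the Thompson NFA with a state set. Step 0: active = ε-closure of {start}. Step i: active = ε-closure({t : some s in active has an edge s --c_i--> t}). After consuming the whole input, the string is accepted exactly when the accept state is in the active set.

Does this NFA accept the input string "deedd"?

S₀ = ε-closure({0}) = {0,2,4,6,8,10,12,14}
'd' @ 1: {1,5,7,9,13,14,15}  ✓accept
'e' @ 2: {1,5,13,14,15}  ✓accept
'e' @ 3: {1,5,13,14,15}  ✓accept
'd' @ 4: {1,5,13,14,15}  ✓accept
'd' @ 5: {1,5,13,14,15}  ✓accept
end set {1,5,13,14,15} — state 1 in

Answer: ACCEPT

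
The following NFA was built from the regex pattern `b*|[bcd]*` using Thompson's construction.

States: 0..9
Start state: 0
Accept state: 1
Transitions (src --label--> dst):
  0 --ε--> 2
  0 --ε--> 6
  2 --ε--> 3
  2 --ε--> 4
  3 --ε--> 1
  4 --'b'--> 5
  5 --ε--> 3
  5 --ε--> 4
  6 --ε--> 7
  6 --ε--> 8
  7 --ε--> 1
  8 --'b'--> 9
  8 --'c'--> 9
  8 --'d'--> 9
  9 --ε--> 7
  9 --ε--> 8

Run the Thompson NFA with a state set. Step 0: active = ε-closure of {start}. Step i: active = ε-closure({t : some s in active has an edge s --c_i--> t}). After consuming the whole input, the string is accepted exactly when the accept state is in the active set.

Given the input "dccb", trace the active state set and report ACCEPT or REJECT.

Answer: ACCEPT

Trace:
start: ε-closure({0}) = {0,1,2,3,4,6,7,8}
'd' @ 1: {1,7,8,9}  [accepting]
'c' @ 2: {1,7,8,9}  [accepting]
'c' @ 3: {1,7,8,9}  [accepting]
'b' @ 4: {1,7,8,9}  [accepting]
after full input: {1,7,8,9}  (accept=1 in)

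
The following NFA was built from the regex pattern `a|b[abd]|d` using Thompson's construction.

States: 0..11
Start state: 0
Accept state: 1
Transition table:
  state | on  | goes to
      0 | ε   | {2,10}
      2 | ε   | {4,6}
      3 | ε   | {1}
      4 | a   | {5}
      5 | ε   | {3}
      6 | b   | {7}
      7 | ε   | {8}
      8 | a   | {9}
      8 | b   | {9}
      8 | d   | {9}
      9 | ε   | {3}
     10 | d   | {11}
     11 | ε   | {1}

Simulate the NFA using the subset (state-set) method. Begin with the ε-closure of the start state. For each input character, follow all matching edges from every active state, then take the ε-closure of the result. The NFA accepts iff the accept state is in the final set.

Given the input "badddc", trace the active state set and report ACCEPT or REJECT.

start: ε-closure({0}) = {0,2,4,6,10}
'b' @ 1: {7,8}
'a' @ 2: {1,3,9}  [accepting]
'd' @ 3: {}  — state set empty
rest 'ddc' ignored (set empty)
final: {}; accept 1 not in set

Answer: REJECT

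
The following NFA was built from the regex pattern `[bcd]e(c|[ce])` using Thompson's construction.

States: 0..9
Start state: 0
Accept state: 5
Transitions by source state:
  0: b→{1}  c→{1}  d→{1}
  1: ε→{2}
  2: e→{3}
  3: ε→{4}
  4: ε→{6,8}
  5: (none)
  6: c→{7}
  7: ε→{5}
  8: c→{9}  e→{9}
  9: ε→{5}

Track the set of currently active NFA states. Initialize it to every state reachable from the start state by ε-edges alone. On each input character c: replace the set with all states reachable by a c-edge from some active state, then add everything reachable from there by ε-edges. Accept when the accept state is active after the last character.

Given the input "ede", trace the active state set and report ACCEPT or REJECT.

start: ε-closure({0}) = {0}
'e' @ 1: {}  — no active states
rest 'de' ignored (set empty)
after full input: {}  (accept=5 not in)

Answer: REJECT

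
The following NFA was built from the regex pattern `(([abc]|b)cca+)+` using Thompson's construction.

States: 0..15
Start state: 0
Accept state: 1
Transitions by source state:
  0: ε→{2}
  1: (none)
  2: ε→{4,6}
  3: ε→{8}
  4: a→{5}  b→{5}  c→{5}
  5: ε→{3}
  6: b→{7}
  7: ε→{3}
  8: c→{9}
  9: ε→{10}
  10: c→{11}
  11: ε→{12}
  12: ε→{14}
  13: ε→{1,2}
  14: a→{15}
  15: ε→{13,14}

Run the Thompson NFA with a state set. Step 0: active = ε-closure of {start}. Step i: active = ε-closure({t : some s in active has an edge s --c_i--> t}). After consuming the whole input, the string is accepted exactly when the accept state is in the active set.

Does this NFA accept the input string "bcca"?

Answer: ACCEPT

Trace:
initial (ε-close {0}): {0,2,4,6}
'b' @ 1: {3,5,7,8}
'c' @ 2: {9,10}
'c' @ 3: {11,12,14}
'a' @ 4: {1,2,4,6,13,14,15}  ✓accept
end set {1,2,4,6,13,14,15} — state 1 in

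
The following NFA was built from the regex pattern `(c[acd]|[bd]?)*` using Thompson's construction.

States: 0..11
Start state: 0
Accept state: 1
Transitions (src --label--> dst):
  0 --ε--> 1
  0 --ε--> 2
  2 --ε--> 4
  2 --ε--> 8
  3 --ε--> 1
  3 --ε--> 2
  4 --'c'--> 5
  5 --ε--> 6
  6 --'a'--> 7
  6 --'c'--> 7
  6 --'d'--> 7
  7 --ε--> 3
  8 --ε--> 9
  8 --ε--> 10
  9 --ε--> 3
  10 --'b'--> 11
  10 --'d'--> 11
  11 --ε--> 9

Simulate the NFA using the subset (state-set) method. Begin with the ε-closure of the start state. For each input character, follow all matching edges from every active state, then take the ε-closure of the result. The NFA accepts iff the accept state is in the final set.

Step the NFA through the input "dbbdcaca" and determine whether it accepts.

start: ε-closure({0}) = {0,1,2,3,4,8,9,10}
'd' @ 1: {1,2,3,4,8,9,10,11}  (accept∈set)
'b' @ 2: {1,2,3,4,8,9,10,11}  (accept∈set)
'b' @ 3: {1,2,3,4,8,9,10,11}  (accept∈set)
'd' @ 4: {1,2,3,4,8,9,10,11}  (accept∈set)
'c' @ 5: {5,6}
'a' @ 6: {1,2,3,4,7,8,9,10}  (accept∈set)
'c' @ 7: {5,6}
'a' @ 8: {1,2,3,4,7,8,9,10}  (accept∈set)
after full input: {1,2,3,4,7,8,9,10}  (accept=1 in)

Answer: ACCEPT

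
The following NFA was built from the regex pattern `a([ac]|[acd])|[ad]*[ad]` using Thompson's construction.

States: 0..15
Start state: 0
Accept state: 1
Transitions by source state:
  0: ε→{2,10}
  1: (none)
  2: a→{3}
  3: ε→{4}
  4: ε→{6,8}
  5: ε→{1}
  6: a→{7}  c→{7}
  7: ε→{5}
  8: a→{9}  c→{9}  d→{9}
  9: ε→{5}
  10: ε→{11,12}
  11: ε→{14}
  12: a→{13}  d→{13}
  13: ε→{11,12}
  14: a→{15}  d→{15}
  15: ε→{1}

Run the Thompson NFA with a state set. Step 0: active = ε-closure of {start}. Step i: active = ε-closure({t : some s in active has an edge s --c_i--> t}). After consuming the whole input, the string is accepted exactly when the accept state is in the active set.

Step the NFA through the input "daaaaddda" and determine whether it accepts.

Answer: ACCEPT

Derivation:
S₀ = ε-closure({0}) = {0,2,10,11,12,14}
'd' @ 1: {1,11,12,13,14,15}  [accepting]
'a' @ 2: {1,11,12,13,14,15}  [accepting]
'a' @ 3: {1,11,12,13,14,15}  [accepting]
'a' @ 4: {1,11,12,13,14,15}  [accepting]
'a' @ 5: {1,11,12,13,14,15}  [accepting]
'd' @ 6: {1,11,12,13,14,15}  [accepting]
'd' @ 7: {1,11,12,13,14,15}  [accepting]
'd' @ 8: {1,11,12,13,14,15}  [accepting]
'a' @ 9: {1,11,12,13,14,15}  [accepting]
after full input: {1,11,12,13,14,15}  (accept=1 in)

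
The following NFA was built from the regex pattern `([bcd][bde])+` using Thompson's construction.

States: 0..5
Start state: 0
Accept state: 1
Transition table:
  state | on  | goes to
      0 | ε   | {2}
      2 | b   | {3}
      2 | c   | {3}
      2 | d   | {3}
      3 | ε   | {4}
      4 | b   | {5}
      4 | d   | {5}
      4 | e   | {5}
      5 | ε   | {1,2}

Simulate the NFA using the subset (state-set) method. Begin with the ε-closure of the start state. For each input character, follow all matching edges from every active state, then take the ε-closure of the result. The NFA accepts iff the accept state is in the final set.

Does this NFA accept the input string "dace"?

Answer: REJECT

Trace:
initial (ε-close {0}): {0,2}
'd' @ 1: {3,4}
'a' @ 2: {}  — dead — no transitions
rest 'ce' ignored (set empty)
after full input: {}  (accept=1 not in)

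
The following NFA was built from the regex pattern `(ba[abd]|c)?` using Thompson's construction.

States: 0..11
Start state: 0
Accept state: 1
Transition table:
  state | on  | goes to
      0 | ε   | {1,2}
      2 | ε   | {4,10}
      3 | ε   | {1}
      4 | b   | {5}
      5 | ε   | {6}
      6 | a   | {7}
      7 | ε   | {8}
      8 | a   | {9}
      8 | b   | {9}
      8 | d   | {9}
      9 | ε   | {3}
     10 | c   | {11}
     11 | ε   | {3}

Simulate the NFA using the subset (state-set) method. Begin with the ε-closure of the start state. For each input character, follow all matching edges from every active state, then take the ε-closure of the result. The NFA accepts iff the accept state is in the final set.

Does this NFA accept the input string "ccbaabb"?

Answer: REJECT

Derivation:
start: ε-closure({0}) = {0,1,2,4,10}
'c' @ 1: {1,3,11}  ✓accept
'c' @ 2: {}  — dead — no transitions
rest 'baabb' ignored (set empty)
end set {} — state 1 not in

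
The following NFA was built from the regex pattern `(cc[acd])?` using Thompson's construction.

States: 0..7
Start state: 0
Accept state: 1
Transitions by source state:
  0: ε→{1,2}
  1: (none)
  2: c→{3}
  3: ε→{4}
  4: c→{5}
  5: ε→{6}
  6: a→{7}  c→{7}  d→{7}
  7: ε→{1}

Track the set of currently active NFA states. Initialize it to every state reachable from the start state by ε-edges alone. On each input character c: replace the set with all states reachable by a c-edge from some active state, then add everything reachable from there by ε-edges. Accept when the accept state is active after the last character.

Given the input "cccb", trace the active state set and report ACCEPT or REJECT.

Answer: REJECT

Derivation:
S₀ = ε-closure({0}) = {0,1,2}
'c' @ 1: {3,4}
'c' @ 2: {5,6}
'c' @ 3: {1,7}  (accept∈set)
'b' @ 4: {}  — dead — no transitions
after full input: {}  (accept=1 not in)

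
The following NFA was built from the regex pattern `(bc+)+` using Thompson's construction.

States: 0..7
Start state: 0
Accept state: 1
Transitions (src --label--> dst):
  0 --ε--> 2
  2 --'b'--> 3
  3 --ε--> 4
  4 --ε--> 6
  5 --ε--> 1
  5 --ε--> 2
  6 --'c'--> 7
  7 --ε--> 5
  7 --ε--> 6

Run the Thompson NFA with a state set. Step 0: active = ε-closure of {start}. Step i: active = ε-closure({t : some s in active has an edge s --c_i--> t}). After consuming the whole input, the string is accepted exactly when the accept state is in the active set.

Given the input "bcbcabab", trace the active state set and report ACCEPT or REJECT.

Answer: REJECT

Derivation:
initial (ε-close {0}): {0,2}
'b' @ 1: {3,4,6}
'c' @ 2: {1,2,5,6,7}  [accepting]
'b' @ 3: {3,4,6}
'c' @ 4: {1,2,5,6,7}  [accepting]
'a' @ 5: {}  — state set empty
rest 'bab' ignored (set empty)
after full input: {}  (accept=1 not in)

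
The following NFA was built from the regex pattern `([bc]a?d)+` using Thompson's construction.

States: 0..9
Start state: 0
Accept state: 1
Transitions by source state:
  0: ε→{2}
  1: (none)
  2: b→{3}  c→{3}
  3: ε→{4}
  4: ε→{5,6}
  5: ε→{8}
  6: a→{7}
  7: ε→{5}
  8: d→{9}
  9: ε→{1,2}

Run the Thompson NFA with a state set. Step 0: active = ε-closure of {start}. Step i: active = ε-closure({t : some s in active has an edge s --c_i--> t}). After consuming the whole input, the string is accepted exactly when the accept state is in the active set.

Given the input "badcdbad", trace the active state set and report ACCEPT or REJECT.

start: ε-closure({0}) = {0,2}
'b' @ 1: {3,4,5,6,8}
'a' @ 2: {5,7,8}
'd' @ 3: {1,2,9}  (accept∈set)
'c' @ 4: {3,4,5,6,8}
'd' @ 5: {1,2,9}  (accept∈set)
'b' @ 6: {3,4,5,6,8}
'a' @ 7: {5,7,8}
'd' @ 8: {1,2,9}  (accept∈set)
final: {1,2,9}; accept 1 in set

Answer: ACCEPT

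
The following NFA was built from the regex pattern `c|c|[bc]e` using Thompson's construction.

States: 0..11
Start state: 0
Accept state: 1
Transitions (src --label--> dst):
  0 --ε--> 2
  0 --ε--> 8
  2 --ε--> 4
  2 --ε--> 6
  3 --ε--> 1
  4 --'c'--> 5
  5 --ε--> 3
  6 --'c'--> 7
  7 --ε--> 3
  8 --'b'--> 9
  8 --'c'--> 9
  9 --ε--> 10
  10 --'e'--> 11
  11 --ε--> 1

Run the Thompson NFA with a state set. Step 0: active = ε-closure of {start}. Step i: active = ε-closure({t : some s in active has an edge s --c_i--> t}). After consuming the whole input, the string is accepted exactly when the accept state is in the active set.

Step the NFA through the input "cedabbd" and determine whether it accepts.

start: ε-closure({0}) = {0,2,4,6,8}
'c' @ 1: {1,3,5,7,9,10}  (accept∈set)
'e' @ 2: {1,11}  (accept∈set)
'd' @ 3: {}  — state set empty
rest 'abbd' ignored (set empty)
final: {}; accept 1 not in set

Answer: REJECT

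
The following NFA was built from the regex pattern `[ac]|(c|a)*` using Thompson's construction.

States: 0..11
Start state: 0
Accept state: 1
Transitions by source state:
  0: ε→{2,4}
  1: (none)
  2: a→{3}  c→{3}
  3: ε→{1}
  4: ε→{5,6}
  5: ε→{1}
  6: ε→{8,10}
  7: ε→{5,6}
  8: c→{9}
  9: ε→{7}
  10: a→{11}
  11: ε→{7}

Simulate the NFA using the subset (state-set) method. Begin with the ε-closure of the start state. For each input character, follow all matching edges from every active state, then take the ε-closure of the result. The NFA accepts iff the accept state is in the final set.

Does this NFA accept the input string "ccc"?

S₀ = ε-closure({0}) = {0,1,2,4,5,6,8,10}
'c' @ 1: {1,3,5,6,7,8,9,10}  ✓accept
'c' @ 2: {1,5,6,7,8,9,10}  ✓accept
'c' @ 3: {1,5,6,7,8,9,10}  ✓accept
after full input: {1,5,6,7,8,9,10}  (accept=1 in)

Answer: ACCEPT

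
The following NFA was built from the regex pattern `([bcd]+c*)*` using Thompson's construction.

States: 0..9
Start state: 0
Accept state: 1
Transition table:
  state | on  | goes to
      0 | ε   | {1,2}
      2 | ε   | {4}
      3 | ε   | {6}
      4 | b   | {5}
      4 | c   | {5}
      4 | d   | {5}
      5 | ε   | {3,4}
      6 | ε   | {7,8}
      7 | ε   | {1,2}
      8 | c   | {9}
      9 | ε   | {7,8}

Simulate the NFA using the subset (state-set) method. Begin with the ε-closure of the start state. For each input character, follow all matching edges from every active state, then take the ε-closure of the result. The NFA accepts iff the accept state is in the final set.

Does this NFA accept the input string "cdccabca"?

Answer: REJECT

Trace:
S₀ = ε-closure({0}) = {0,1,2,4}
'c' @ 1: {1,2,3,4,5,6,7,8}  [accepting]
'd' @ 2: {1,2,3,4,5,6,7,8}  [accepting]
'c' @ 3: {1,2,3,4,5,6,7,8,9}  [accepting]
'c' @ 4: {1,2,3,4,5,6,7,8,9}  [accepting]
'a' @ 5: {}  — dead — no transitions
rest 'bca' ignored (set empty)
end set {} — state 1 not in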